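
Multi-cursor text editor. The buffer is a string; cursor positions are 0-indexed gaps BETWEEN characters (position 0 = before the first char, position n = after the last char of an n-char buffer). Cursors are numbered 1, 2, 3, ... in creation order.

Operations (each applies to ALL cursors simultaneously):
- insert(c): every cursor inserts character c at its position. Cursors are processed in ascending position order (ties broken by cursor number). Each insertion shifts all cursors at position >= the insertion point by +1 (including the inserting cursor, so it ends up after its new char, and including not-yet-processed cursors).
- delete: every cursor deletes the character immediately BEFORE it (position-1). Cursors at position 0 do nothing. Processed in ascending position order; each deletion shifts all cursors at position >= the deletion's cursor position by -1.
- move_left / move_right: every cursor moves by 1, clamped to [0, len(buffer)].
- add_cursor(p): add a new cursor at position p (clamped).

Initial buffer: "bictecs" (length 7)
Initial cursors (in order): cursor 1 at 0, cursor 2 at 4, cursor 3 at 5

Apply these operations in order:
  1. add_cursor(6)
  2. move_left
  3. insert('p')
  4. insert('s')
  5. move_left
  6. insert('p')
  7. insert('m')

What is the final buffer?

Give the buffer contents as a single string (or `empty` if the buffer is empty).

After op 1 (add_cursor(6)): buffer="bictecs" (len 7), cursors c1@0 c2@4 c3@5 c4@6, authorship .......
After op 2 (move_left): buffer="bictecs" (len 7), cursors c1@0 c2@3 c3@4 c4@5, authorship .......
After op 3 (insert('p')): buffer="pbicptpepcs" (len 11), cursors c1@1 c2@5 c3@7 c4@9, authorship 1...2.3.4..
After op 4 (insert('s')): buffer="psbicpstpsepscs" (len 15), cursors c1@2 c2@7 c3@10 c4@13, authorship 11...22.33.44..
After op 5 (move_left): buffer="psbicpstpsepscs" (len 15), cursors c1@1 c2@6 c3@9 c4@12, authorship 11...22.33.44..
After op 6 (insert('p')): buffer="ppsbicppstppseppscs" (len 19), cursors c1@2 c2@8 c3@12 c4@16, authorship 111...222.333.444..
After op 7 (insert('m')): buffer="ppmsbicppmstppmseppmscs" (len 23), cursors c1@3 c2@10 c3@15 c4@20, authorship 1111...2222.3333.4444..

Answer: ppmsbicppmstppmseppmscs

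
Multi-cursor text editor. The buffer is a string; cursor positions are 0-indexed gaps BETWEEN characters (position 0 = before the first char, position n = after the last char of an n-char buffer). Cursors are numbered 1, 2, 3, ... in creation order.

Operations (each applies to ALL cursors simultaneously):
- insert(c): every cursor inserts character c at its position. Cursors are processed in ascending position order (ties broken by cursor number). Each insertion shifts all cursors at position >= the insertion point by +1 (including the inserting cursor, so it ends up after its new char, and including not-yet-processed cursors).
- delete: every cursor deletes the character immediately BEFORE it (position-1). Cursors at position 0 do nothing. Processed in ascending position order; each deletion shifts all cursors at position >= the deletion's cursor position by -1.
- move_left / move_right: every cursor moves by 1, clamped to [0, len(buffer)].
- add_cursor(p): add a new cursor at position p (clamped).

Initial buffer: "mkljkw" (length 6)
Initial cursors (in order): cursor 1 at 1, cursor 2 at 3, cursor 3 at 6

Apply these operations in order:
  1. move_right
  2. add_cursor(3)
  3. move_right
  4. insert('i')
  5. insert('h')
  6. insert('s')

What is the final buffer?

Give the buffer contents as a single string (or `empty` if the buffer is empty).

After op 1 (move_right): buffer="mkljkw" (len 6), cursors c1@2 c2@4 c3@6, authorship ......
After op 2 (add_cursor(3)): buffer="mkljkw" (len 6), cursors c1@2 c4@3 c2@4 c3@6, authorship ......
After op 3 (move_right): buffer="mkljkw" (len 6), cursors c1@3 c4@4 c2@5 c3@6, authorship ......
After op 4 (insert('i')): buffer="mklijikiwi" (len 10), cursors c1@4 c4@6 c2@8 c3@10, authorship ...1.4.2.3
After op 5 (insert('h')): buffer="mklihjihkihwih" (len 14), cursors c1@5 c4@8 c2@11 c3@14, authorship ...11.44.22.33
After op 6 (insert('s')): buffer="mklihsjihskihswihs" (len 18), cursors c1@6 c4@10 c2@14 c3@18, authorship ...111.444.222.333

Answer: mklihsjihskihswihs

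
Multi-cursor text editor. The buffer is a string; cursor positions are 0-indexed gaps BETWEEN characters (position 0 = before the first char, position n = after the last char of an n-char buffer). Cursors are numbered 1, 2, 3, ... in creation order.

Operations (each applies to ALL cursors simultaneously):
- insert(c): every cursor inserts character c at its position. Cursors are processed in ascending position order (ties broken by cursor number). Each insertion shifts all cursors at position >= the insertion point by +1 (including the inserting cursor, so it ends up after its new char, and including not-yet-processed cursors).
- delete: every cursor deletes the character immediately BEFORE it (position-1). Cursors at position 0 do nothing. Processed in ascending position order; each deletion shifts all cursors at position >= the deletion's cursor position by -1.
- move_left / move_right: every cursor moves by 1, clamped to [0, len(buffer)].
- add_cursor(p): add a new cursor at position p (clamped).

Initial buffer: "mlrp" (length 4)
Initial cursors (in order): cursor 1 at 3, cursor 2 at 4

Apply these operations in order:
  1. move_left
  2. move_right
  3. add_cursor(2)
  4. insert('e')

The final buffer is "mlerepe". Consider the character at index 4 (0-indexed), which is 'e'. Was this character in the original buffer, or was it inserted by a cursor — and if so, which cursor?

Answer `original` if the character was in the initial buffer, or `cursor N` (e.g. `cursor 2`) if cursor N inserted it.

Answer: cursor 1

Derivation:
After op 1 (move_left): buffer="mlrp" (len 4), cursors c1@2 c2@3, authorship ....
After op 2 (move_right): buffer="mlrp" (len 4), cursors c1@3 c2@4, authorship ....
After op 3 (add_cursor(2)): buffer="mlrp" (len 4), cursors c3@2 c1@3 c2@4, authorship ....
After op 4 (insert('e')): buffer="mlerepe" (len 7), cursors c3@3 c1@5 c2@7, authorship ..3.1.2
Authorship (.=original, N=cursor N): . . 3 . 1 . 2
Index 4: author = 1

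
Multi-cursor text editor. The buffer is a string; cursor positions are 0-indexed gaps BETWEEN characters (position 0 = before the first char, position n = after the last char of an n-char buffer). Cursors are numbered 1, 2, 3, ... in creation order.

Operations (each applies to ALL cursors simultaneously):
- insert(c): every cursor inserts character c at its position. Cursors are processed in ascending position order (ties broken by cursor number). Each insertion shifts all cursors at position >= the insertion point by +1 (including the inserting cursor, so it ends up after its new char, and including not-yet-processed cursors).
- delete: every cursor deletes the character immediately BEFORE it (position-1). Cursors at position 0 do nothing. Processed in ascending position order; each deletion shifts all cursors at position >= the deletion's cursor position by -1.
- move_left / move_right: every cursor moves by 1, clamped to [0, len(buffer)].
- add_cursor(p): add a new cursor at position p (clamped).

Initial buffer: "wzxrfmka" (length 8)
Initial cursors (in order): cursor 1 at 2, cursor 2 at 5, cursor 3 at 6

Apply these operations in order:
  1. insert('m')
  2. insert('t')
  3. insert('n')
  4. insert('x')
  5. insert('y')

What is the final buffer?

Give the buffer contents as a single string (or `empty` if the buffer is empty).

Answer: wzmtnxyxrfmtnxymmtnxyka

Derivation:
After op 1 (insert('m')): buffer="wzmxrfmmmka" (len 11), cursors c1@3 c2@7 c3@9, authorship ..1...2.3..
After op 2 (insert('t')): buffer="wzmtxrfmtmmtka" (len 14), cursors c1@4 c2@9 c3@12, authorship ..11...22.33..
After op 3 (insert('n')): buffer="wzmtnxrfmtnmmtnka" (len 17), cursors c1@5 c2@11 c3@15, authorship ..111...222.333..
After op 4 (insert('x')): buffer="wzmtnxxrfmtnxmmtnxka" (len 20), cursors c1@6 c2@13 c3@18, authorship ..1111...2222.3333..
After op 5 (insert('y')): buffer="wzmtnxyxrfmtnxymmtnxyka" (len 23), cursors c1@7 c2@15 c3@21, authorship ..11111...22222.33333..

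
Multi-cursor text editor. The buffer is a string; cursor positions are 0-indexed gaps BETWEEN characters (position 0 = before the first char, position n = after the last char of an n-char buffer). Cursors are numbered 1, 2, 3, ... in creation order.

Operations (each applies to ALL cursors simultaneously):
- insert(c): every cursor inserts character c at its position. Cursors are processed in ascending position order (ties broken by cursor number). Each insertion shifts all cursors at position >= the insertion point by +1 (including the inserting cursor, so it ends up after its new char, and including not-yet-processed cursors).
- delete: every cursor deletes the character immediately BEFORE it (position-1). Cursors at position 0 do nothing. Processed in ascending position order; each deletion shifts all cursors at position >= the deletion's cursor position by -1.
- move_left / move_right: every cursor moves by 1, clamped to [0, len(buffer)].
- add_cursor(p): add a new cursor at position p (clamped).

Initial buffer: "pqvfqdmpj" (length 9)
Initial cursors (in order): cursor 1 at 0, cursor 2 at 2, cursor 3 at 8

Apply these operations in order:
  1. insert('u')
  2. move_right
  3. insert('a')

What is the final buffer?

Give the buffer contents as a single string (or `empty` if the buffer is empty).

Answer: upaquvafqdmpuja

Derivation:
After op 1 (insert('u')): buffer="upquvfqdmpuj" (len 12), cursors c1@1 c2@4 c3@11, authorship 1..2......3.
After op 2 (move_right): buffer="upquvfqdmpuj" (len 12), cursors c1@2 c2@5 c3@12, authorship 1..2......3.
After op 3 (insert('a')): buffer="upaquvafqdmpuja" (len 15), cursors c1@3 c2@7 c3@15, authorship 1.1.2.2.....3.3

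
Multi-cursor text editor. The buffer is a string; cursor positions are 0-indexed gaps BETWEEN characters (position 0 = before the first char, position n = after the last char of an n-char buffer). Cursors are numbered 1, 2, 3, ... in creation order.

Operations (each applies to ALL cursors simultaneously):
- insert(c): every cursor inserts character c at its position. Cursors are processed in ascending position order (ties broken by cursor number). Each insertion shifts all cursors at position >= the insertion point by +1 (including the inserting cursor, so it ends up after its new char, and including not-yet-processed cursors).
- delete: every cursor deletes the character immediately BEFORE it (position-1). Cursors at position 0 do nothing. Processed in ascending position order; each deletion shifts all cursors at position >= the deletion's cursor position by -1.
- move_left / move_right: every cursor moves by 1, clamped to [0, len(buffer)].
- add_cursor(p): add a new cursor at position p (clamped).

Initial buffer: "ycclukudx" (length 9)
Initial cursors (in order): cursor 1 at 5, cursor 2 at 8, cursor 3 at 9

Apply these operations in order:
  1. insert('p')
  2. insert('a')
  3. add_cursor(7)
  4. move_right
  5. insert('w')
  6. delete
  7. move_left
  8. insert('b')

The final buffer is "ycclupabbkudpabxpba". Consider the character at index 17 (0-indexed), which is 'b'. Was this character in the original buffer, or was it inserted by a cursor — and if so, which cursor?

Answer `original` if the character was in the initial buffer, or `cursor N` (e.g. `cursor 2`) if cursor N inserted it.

After op 1 (insert('p')): buffer="ycclupkudpxp" (len 12), cursors c1@6 c2@10 c3@12, authorship .....1...2.3
After op 2 (insert('a')): buffer="ycclupakudpaxpa" (len 15), cursors c1@7 c2@12 c3@15, authorship .....11...22.33
After op 3 (add_cursor(7)): buffer="ycclupakudpaxpa" (len 15), cursors c1@7 c4@7 c2@12 c3@15, authorship .....11...22.33
After op 4 (move_right): buffer="ycclupakudpaxpa" (len 15), cursors c1@8 c4@8 c2@13 c3@15, authorship .....11...22.33
After op 5 (insert('w')): buffer="ycclupakwwudpaxwpaw" (len 19), cursors c1@10 c4@10 c2@16 c3@19, authorship .....11.14..22.2333
After op 6 (delete): buffer="ycclupakudpaxpa" (len 15), cursors c1@8 c4@8 c2@13 c3@15, authorship .....11...22.33
After op 7 (move_left): buffer="ycclupakudpaxpa" (len 15), cursors c1@7 c4@7 c2@12 c3@14, authorship .....11...22.33
After op 8 (insert('b')): buffer="ycclupabbkudpabxpba" (len 19), cursors c1@9 c4@9 c2@15 c3@18, authorship .....1114...222.333
Authorship (.=original, N=cursor N): . . . . . 1 1 1 4 . . . 2 2 2 . 3 3 3
Index 17: author = 3

Answer: cursor 3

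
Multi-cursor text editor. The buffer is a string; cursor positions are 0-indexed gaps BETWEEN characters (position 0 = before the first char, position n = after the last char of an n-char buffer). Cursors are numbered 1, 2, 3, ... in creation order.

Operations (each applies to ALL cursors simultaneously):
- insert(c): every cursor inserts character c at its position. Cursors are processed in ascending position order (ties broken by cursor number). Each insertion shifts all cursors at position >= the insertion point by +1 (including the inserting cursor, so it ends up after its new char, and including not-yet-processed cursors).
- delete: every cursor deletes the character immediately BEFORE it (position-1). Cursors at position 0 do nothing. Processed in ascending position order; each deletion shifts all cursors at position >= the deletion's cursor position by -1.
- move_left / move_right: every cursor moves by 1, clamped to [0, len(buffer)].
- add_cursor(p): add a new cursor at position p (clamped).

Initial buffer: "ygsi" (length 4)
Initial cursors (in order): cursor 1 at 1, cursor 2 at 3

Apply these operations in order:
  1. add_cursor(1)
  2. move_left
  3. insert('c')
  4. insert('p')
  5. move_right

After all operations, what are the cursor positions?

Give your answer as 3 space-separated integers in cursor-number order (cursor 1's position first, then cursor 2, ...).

After op 1 (add_cursor(1)): buffer="ygsi" (len 4), cursors c1@1 c3@1 c2@3, authorship ....
After op 2 (move_left): buffer="ygsi" (len 4), cursors c1@0 c3@0 c2@2, authorship ....
After op 3 (insert('c')): buffer="ccygcsi" (len 7), cursors c1@2 c3@2 c2@5, authorship 13..2..
After op 4 (insert('p')): buffer="ccppygcpsi" (len 10), cursors c1@4 c3@4 c2@8, authorship 1313..22..
After op 5 (move_right): buffer="ccppygcpsi" (len 10), cursors c1@5 c3@5 c2@9, authorship 1313..22..

Answer: 5 9 5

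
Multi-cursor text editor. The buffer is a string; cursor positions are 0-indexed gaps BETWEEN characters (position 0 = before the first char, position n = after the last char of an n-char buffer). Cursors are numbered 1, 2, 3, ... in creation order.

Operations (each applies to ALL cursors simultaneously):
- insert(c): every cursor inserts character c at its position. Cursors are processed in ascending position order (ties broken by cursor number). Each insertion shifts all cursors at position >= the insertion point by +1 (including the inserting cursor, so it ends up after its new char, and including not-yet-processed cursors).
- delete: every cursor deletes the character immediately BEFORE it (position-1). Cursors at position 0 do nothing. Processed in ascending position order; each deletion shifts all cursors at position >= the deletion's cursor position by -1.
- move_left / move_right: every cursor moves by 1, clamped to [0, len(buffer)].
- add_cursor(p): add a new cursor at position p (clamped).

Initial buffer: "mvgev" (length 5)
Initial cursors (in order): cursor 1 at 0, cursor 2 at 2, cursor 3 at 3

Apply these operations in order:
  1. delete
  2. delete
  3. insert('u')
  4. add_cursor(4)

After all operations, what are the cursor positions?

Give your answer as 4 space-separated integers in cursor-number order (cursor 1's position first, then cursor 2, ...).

Answer: 3 3 3 4

Derivation:
After op 1 (delete): buffer="mev" (len 3), cursors c1@0 c2@1 c3@1, authorship ...
After op 2 (delete): buffer="ev" (len 2), cursors c1@0 c2@0 c3@0, authorship ..
After op 3 (insert('u')): buffer="uuuev" (len 5), cursors c1@3 c2@3 c3@3, authorship 123..
After op 4 (add_cursor(4)): buffer="uuuev" (len 5), cursors c1@3 c2@3 c3@3 c4@4, authorship 123..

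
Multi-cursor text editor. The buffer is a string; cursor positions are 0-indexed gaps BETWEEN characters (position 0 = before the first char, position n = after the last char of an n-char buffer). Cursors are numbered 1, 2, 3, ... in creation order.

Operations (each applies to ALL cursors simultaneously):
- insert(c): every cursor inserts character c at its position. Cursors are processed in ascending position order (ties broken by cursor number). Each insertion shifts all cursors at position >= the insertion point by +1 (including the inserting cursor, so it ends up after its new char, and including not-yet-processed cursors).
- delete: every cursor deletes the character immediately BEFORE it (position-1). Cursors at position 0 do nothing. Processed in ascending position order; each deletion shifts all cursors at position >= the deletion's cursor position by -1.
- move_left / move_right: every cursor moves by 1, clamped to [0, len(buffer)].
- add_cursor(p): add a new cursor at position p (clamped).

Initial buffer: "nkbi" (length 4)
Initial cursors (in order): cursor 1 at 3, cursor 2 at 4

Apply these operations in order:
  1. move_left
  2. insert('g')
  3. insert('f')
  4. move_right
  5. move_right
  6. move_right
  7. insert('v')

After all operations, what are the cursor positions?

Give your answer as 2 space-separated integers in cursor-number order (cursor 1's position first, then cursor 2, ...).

After op 1 (move_left): buffer="nkbi" (len 4), cursors c1@2 c2@3, authorship ....
After op 2 (insert('g')): buffer="nkgbgi" (len 6), cursors c1@3 c2@5, authorship ..1.2.
After op 3 (insert('f')): buffer="nkgfbgfi" (len 8), cursors c1@4 c2@7, authorship ..11.22.
After op 4 (move_right): buffer="nkgfbgfi" (len 8), cursors c1@5 c2@8, authorship ..11.22.
After op 5 (move_right): buffer="nkgfbgfi" (len 8), cursors c1@6 c2@8, authorship ..11.22.
After op 6 (move_right): buffer="nkgfbgfi" (len 8), cursors c1@7 c2@8, authorship ..11.22.
After op 7 (insert('v')): buffer="nkgfbgfviv" (len 10), cursors c1@8 c2@10, authorship ..11.221.2

Answer: 8 10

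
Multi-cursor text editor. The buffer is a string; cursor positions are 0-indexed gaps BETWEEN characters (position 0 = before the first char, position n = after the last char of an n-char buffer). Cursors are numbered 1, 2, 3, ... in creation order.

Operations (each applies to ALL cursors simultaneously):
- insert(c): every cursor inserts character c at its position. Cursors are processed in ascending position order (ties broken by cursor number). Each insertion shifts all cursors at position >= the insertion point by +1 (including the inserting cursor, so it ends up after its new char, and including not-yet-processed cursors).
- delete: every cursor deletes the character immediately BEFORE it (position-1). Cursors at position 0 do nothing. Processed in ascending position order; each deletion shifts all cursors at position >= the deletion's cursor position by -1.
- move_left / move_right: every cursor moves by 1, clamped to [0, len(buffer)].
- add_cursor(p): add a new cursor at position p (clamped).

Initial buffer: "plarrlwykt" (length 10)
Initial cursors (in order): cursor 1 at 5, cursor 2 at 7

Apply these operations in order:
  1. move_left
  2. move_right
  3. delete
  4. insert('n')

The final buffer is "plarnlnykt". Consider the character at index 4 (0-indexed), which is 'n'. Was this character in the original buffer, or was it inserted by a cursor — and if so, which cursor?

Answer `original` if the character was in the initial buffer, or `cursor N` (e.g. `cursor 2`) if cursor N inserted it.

After op 1 (move_left): buffer="plarrlwykt" (len 10), cursors c1@4 c2@6, authorship ..........
After op 2 (move_right): buffer="plarrlwykt" (len 10), cursors c1@5 c2@7, authorship ..........
After op 3 (delete): buffer="plarlykt" (len 8), cursors c1@4 c2@5, authorship ........
After op 4 (insert('n')): buffer="plarnlnykt" (len 10), cursors c1@5 c2@7, authorship ....1.2...
Authorship (.=original, N=cursor N): . . . . 1 . 2 . . .
Index 4: author = 1

Answer: cursor 1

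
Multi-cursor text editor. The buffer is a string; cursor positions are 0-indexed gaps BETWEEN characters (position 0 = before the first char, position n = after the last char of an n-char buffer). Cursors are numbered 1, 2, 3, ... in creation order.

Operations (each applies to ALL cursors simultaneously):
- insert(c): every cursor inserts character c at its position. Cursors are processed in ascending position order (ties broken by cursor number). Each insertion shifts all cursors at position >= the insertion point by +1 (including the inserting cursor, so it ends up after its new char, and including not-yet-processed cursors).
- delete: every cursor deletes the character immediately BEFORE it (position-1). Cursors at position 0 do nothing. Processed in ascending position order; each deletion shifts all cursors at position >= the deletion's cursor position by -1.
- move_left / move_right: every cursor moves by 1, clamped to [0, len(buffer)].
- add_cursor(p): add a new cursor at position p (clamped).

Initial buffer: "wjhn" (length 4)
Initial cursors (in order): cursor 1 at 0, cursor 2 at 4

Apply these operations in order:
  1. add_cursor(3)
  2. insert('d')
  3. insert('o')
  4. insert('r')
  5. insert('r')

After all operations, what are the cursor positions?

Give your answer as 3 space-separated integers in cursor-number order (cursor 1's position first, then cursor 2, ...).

After op 1 (add_cursor(3)): buffer="wjhn" (len 4), cursors c1@0 c3@3 c2@4, authorship ....
After op 2 (insert('d')): buffer="dwjhdnd" (len 7), cursors c1@1 c3@5 c2@7, authorship 1...3.2
After op 3 (insert('o')): buffer="dowjhdondo" (len 10), cursors c1@2 c3@7 c2@10, authorship 11...33.22
After op 4 (insert('r')): buffer="dorwjhdorndor" (len 13), cursors c1@3 c3@9 c2@13, authorship 111...333.222
After op 5 (insert('r')): buffer="dorrwjhdorrndorr" (len 16), cursors c1@4 c3@11 c2@16, authorship 1111...3333.2222

Answer: 4 16 11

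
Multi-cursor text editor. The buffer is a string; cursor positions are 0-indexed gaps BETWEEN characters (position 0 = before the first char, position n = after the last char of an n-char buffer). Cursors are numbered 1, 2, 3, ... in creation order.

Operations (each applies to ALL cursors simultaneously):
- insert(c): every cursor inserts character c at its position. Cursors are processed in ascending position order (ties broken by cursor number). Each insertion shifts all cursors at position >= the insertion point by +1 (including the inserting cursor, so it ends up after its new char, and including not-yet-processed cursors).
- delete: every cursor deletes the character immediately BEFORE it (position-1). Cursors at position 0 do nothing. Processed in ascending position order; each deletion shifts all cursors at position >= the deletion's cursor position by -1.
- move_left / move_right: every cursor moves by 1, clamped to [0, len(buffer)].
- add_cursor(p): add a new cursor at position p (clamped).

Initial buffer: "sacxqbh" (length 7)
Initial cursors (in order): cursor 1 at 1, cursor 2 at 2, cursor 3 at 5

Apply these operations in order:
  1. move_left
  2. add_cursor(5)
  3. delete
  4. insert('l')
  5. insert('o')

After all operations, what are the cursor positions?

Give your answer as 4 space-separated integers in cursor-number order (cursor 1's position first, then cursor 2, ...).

Answer: 4 4 10 10

Derivation:
After op 1 (move_left): buffer="sacxqbh" (len 7), cursors c1@0 c2@1 c3@4, authorship .......
After op 2 (add_cursor(5)): buffer="sacxqbh" (len 7), cursors c1@0 c2@1 c3@4 c4@5, authorship .......
After op 3 (delete): buffer="acbh" (len 4), cursors c1@0 c2@0 c3@2 c4@2, authorship ....
After op 4 (insert('l')): buffer="llacllbh" (len 8), cursors c1@2 c2@2 c3@6 c4@6, authorship 12..34..
After op 5 (insert('o')): buffer="llooaclloobh" (len 12), cursors c1@4 c2@4 c3@10 c4@10, authorship 1212..3434..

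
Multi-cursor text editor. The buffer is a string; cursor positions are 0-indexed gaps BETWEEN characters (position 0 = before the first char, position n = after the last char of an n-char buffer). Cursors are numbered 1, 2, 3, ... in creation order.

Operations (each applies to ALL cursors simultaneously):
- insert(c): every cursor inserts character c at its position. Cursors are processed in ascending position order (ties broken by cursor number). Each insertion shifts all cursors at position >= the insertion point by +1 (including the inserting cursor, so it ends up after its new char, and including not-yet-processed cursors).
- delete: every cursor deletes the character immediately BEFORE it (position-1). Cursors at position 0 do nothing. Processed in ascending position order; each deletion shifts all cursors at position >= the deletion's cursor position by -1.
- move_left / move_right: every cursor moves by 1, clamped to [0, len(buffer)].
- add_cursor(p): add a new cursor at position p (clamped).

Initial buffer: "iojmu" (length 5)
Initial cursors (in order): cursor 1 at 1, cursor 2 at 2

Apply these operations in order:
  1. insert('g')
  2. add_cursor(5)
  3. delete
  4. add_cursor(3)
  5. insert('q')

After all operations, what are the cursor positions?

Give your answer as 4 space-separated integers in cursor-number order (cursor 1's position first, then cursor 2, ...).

After op 1 (insert('g')): buffer="igogjmu" (len 7), cursors c1@2 c2@4, authorship .1.2...
After op 2 (add_cursor(5)): buffer="igogjmu" (len 7), cursors c1@2 c2@4 c3@5, authorship .1.2...
After op 3 (delete): buffer="iomu" (len 4), cursors c1@1 c2@2 c3@2, authorship ....
After op 4 (add_cursor(3)): buffer="iomu" (len 4), cursors c1@1 c2@2 c3@2 c4@3, authorship ....
After op 5 (insert('q')): buffer="iqoqqmqu" (len 8), cursors c1@2 c2@5 c3@5 c4@7, authorship .1.23.4.

Answer: 2 5 5 7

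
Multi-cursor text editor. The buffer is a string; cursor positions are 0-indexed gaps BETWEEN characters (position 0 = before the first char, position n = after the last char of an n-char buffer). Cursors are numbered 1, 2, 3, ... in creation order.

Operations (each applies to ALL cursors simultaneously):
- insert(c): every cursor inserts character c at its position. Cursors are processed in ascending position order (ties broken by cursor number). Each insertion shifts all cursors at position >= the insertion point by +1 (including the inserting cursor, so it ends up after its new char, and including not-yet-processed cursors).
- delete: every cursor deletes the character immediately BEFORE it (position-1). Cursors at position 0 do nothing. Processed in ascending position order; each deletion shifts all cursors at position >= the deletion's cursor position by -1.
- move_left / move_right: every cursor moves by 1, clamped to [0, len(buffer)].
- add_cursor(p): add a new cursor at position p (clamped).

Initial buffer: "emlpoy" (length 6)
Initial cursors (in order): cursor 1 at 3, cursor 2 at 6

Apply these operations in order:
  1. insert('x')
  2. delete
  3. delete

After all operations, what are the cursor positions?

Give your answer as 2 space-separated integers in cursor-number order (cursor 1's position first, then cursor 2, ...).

After op 1 (insert('x')): buffer="emlxpoyx" (len 8), cursors c1@4 c2@8, authorship ...1...2
After op 2 (delete): buffer="emlpoy" (len 6), cursors c1@3 c2@6, authorship ......
After op 3 (delete): buffer="empo" (len 4), cursors c1@2 c2@4, authorship ....

Answer: 2 4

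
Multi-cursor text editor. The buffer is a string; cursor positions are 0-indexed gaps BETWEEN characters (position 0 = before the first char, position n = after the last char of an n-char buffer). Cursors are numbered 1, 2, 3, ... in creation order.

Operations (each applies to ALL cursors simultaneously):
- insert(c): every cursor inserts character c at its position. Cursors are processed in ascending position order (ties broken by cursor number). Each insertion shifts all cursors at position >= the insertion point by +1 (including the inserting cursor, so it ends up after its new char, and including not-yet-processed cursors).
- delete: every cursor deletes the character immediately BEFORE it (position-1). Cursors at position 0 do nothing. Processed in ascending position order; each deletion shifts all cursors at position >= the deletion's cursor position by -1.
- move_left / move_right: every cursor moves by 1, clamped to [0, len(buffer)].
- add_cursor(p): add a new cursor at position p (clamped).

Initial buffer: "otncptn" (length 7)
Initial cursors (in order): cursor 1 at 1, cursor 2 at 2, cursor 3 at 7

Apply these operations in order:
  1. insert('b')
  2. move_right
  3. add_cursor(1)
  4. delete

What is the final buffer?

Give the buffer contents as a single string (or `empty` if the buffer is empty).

Answer: bbcptn

Derivation:
After op 1 (insert('b')): buffer="obtbncptnb" (len 10), cursors c1@2 c2@4 c3@10, authorship .1.2.....3
After op 2 (move_right): buffer="obtbncptnb" (len 10), cursors c1@3 c2@5 c3@10, authorship .1.2.....3
After op 3 (add_cursor(1)): buffer="obtbncptnb" (len 10), cursors c4@1 c1@3 c2@5 c3@10, authorship .1.2.....3
After op 4 (delete): buffer="bbcptn" (len 6), cursors c4@0 c1@1 c2@2 c3@6, authorship 12....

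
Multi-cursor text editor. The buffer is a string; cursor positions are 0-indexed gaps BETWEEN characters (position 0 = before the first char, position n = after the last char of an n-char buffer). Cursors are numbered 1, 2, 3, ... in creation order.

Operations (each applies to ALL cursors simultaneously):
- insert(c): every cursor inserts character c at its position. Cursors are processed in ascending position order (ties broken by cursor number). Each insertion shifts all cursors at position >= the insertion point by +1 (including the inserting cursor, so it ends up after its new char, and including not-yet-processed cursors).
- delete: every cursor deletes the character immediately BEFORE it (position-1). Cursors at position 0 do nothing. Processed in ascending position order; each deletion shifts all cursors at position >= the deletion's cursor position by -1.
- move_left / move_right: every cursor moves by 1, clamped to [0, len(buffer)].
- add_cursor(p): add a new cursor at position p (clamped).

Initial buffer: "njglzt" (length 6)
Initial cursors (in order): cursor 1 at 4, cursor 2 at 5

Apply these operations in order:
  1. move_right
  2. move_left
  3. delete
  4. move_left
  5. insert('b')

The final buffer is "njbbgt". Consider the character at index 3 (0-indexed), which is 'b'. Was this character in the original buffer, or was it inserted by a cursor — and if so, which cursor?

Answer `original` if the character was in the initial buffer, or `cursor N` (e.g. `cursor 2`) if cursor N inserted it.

Answer: cursor 2

Derivation:
After op 1 (move_right): buffer="njglzt" (len 6), cursors c1@5 c2@6, authorship ......
After op 2 (move_left): buffer="njglzt" (len 6), cursors c1@4 c2@5, authorship ......
After op 3 (delete): buffer="njgt" (len 4), cursors c1@3 c2@3, authorship ....
After op 4 (move_left): buffer="njgt" (len 4), cursors c1@2 c2@2, authorship ....
After op 5 (insert('b')): buffer="njbbgt" (len 6), cursors c1@4 c2@4, authorship ..12..
Authorship (.=original, N=cursor N): . . 1 2 . .
Index 3: author = 2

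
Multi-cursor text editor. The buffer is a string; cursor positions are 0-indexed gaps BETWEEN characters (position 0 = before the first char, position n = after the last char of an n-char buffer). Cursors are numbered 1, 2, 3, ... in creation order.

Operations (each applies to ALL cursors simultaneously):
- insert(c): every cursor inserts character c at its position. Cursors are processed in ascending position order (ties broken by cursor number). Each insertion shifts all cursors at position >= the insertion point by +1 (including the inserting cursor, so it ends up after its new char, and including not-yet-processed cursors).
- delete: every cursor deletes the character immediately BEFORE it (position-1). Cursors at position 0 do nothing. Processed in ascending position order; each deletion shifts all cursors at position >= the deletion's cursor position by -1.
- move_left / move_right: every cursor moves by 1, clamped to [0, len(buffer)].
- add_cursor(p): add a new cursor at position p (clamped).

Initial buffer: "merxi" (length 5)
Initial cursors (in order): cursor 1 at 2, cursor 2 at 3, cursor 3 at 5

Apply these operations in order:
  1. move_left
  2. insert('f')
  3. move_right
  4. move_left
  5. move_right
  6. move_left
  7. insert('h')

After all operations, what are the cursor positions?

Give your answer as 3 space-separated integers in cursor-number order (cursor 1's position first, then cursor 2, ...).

After op 1 (move_left): buffer="merxi" (len 5), cursors c1@1 c2@2 c3@4, authorship .....
After op 2 (insert('f')): buffer="mfefrxfi" (len 8), cursors c1@2 c2@4 c3@7, authorship .1.2..3.
After op 3 (move_right): buffer="mfefrxfi" (len 8), cursors c1@3 c2@5 c3@8, authorship .1.2..3.
After op 4 (move_left): buffer="mfefrxfi" (len 8), cursors c1@2 c2@4 c3@7, authorship .1.2..3.
After op 5 (move_right): buffer="mfefrxfi" (len 8), cursors c1@3 c2@5 c3@8, authorship .1.2..3.
After op 6 (move_left): buffer="mfefrxfi" (len 8), cursors c1@2 c2@4 c3@7, authorship .1.2..3.
After op 7 (insert('h')): buffer="mfhefhrxfhi" (len 11), cursors c1@3 c2@6 c3@10, authorship .11.22..33.

Answer: 3 6 10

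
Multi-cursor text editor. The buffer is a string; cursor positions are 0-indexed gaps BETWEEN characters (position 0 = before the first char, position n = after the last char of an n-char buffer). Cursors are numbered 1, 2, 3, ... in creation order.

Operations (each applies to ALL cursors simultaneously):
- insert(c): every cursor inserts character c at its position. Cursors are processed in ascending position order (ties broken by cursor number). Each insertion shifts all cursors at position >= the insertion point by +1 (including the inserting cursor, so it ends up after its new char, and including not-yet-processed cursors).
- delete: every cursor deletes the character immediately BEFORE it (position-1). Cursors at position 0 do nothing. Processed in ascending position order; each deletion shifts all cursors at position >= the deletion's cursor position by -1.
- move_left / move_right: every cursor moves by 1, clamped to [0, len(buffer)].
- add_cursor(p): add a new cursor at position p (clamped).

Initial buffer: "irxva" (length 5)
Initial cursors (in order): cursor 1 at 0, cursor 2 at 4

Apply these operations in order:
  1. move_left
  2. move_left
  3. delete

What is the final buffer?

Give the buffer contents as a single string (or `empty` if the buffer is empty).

After op 1 (move_left): buffer="irxva" (len 5), cursors c1@0 c2@3, authorship .....
After op 2 (move_left): buffer="irxva" (len 5), cursors c1@0 c2@2, authorship .....
After op 3 (delete): buffer="ixva" (len 4), cursors c1@0 c2@1, authorship ....

Answer: ixva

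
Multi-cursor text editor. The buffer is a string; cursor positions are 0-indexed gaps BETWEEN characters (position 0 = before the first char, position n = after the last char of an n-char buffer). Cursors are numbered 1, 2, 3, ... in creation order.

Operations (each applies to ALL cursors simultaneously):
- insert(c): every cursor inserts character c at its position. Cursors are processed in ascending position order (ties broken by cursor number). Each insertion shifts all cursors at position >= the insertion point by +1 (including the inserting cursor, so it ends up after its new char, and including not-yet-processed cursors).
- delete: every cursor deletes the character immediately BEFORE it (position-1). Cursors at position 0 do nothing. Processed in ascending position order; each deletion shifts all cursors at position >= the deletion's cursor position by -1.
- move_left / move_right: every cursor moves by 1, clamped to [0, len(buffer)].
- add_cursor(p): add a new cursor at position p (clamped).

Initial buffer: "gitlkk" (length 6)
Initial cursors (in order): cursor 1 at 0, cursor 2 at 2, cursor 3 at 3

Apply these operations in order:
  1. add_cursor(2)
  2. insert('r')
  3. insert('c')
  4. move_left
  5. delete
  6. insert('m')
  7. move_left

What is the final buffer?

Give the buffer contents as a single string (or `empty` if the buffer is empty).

Answer: mcgirmmctmclkk

Derivation:
After op 1 (add_cursor(2)): buffer="gitlkk" (len 6), cursors c1@0 c2@2 c4@2 c3@3, authorship ......
After op 2 (insert('r')): buffer="rgirrtrlkk" (len 10), cursors c1@1 c2@5 c4@5 c3@7, authorship 1..24.3...
After op 3 (insert('c')): buffer="rcgirrcctrclkk" (len 14), cursors c1@2 c2@8 c4@8 c3@11, authorship 11..2424.33...
After op 4 (move_left): buffer="rcgirrcctrclkk" (len 14), cursors c1@1 c2@7 c4@7 c3@10, authorship 11..2424.33...
After op 5 (delete): buffer="cgirctclkk" (len 10), cursors c1@0 c2@4 c4@4 c3@6, authorship 1..24.3...
After op 6 (insert('m')): buffer="mcgirmmctmclkk" (len 14), cursors c1@1 c2@7 c4@7 c3@10, authorship 11..2244.33...
After op 7 (move_left): buffer="mcgirmmctmclkk" (len 14), cursors c1@0 c2@6 c4@6 c3@9, authorship 11..2244.33...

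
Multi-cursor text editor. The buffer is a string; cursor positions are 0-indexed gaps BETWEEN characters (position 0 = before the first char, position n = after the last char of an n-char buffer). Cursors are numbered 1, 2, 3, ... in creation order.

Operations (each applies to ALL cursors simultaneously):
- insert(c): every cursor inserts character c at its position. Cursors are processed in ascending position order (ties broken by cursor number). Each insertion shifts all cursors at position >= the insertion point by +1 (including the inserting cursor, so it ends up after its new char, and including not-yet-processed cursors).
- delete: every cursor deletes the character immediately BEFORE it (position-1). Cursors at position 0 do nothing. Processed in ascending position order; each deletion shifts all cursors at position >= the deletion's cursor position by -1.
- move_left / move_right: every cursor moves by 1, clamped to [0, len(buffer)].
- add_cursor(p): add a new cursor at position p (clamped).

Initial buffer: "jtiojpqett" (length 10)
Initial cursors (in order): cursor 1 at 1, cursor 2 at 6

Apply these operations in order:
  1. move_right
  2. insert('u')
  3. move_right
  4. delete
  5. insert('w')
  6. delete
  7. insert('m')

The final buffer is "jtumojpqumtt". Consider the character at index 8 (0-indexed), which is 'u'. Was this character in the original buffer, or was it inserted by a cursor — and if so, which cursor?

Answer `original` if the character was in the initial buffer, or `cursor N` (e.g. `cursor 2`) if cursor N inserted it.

Answer: cursor 2

Derivation:
After op 1 (move_right): buffer="jtiojpqett" (len 10), cursors c1@2 c2@7, authorship ..........
After op 2 (insert('u')): buffer="jtuiojpquett" (len 12), cursors c1@3 c2@9, authorship ..1.....2...
After op 3 (move_right): buffer="jtuiojpquett" (len 12), cursors c1@4 c2@10, authorship ..1.....2...
After op 4 (delete): buffer="jtuojpqutt" (len 10), cursors c1@3 c2@8, authorship ..1....2..
After op 5 (insert('w')): buffer="jtuwojpquwtt" (len 12), cursors c1@4 c2@10, authorship ..11....22..
After op 6 (delete): buffer="jtuojpqutt" (len 10), cursors c1@3 c2@8, authorship ..1....2..
After op 7 (insert('m')): buffer="jtumojpqumtt" (len 12), cursors c1@4 c2@10, authorship ..11....22..
Authorship (.=original, N=cursor N): . . 1 1 . . . . 2 2 . .
Index 8: author = 2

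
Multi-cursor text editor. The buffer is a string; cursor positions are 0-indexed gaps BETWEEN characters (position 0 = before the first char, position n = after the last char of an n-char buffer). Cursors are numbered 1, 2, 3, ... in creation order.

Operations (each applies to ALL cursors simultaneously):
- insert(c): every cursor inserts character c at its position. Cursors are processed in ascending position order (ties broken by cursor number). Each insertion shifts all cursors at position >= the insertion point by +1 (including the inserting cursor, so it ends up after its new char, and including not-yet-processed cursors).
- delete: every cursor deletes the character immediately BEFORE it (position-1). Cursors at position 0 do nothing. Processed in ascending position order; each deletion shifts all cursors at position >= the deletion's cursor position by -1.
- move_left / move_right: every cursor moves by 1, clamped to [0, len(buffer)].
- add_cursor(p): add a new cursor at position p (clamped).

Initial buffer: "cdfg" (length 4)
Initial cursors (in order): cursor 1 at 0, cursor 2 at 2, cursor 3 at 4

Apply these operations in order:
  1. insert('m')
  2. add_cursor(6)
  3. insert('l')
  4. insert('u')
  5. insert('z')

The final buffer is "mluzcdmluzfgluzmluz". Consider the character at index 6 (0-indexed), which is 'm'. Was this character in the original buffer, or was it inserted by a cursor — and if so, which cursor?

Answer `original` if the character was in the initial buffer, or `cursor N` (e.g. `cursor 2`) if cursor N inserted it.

After op 1 (insert('m')): buffer="mcdmfgm" (len 7), cursors c1@1 c2@4 c3@7, authorship 1..2..3
After op 2 (add_cursor(6)): buffer="mcdmfgm" (len 7), cursors c1@1 c2@4 c4@6 c3@7, authorship 1..2..3
After op 3 (insert('l')): buffer="mlcdmlfglml" (len 11), cursors c1@2 c2@6 c4@9 c3@11, authorship 11..22..433
After op 4 (insert('u')): buffer="mlucdmlufglumlu" (len 15), cursors c1@3 c2@8 c4@12 c3@15, authorship 111..222..44333
After op 5 (insert('z')): buffer="mluzcdmluzfgluzmluz" (len 19), cursors c1@4 c2@10 c4@15 c3@19, authorship 1111..2222..4443333
Authorship (.=original, N=cursor N): 1 1 1 1 . . 2 2 2 2 . . 4 4 4 3 3 3 3
Index 6: author = 2

Answer: cursor 2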